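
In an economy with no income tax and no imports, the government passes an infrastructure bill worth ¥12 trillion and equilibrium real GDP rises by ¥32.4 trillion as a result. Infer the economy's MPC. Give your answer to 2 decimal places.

0.63

Implied spending multiplier k = ΔY/ΔG = 32.4/12 = 2.7.
Since k = 1/(1 − MPC), MPC = 1 − 1/k = 1 − ΔG/ΔY = 1 − 12/32.4 ≈ 0.63.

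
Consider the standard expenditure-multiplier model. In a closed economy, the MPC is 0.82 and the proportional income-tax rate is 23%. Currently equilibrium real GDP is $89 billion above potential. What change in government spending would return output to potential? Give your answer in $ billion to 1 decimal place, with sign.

−$32.8 billion

Spending multiplier = 1/(1 − c(1−t)) = 1/(1 − 0.82×0.77) = 1/0.3686 ≈ 2.713.
Need ΔY = −$89 billion, so ΔG = ΔY/k = (−$89 billion) × 0.3686 ≈ −$32.8 billion.
The government should cut government spending by $32.8 billion.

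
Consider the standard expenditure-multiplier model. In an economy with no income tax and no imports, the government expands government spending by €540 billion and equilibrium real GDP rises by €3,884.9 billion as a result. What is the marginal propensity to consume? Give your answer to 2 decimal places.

Implied spending multiplier k = ΔY/ΔG = 3,884.9/540 ≈ 7.1943.
Since k = 1/(1 − MPC), MPC = 1 − 1/k = 1 − ΔG/ΔY = 1 − 540/3,884.9 ≈ 0.86.

0.86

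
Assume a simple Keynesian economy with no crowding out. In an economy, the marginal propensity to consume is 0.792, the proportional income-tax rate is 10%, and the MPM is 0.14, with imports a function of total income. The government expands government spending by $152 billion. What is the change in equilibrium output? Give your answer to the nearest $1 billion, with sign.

+$356 billion

Government-spending multiplier = 1/(1 − c(1−t) + m) = 1/(1 − 0.792×0.9 + 0.14) = 1/0.4272 ≈ 2.341.
ΔY = k × ΔG = (+$152 billion) / 0.4272 ≈ +$356 billion.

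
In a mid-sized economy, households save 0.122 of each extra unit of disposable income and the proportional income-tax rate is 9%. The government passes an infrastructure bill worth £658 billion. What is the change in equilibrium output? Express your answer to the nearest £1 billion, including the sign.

+£3,273 billion

MPC = 1 − MPS = 1 − 0.122 = 0.878.
Government-spending multiplier = 1/(1 − c(1−t)) = 1/(1 − 0.878×0.91) = 1/0.20102 ≈ 4.975.
ΔY = k × ΔG = (+£658 billion) / 0.20102 ≈ +£3,273 billion.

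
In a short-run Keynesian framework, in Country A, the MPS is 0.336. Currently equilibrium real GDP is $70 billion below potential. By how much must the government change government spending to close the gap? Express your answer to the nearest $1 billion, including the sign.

+$24 billion

MPC = 1 − MPS = 1 − 0.336 = 0.664.
Spending multiplier = 1/(1 − MPC) = 1/(1 − 0.664) = 1/0.336 ≈ 2.976.
Need ΔY = +$70 billion, so ΔG = ΔY/k = (+$70 billion) × 0.336 ≈ +$24 billion.
The government should increase government spending by $24 billion.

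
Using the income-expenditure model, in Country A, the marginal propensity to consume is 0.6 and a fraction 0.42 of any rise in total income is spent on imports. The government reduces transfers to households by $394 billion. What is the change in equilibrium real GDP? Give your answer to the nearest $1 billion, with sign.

The transfer change shifts disposable income by −$394 billion, so first-round consumption changes by c·ΔTR = 0.6 × (−$394 billion) = −$236.4 billion.
Expenditure multiplier = 1/(1 − c + m) = 1/(1 − 0.6 + 0.42) = 1/0.82 ≈ 1.22.
The transfer multiplier is c × k ≈ 0.732, so ΔY = k × (c·ΔTR) = (−$236.4 billion) / 0.82 ≈ −$288 billion.

−$288 billion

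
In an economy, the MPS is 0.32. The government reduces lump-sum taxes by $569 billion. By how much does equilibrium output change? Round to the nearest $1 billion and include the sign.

MPC = 1 − MPS = 1 − 0.32 = 0.68.
A lump-sum tax change of −$569 billion shifts disposable income by +$569 billion; first-round consumption changes by −c × ΔT = −0.68 × (−$569 billion) = +$386.92 billion.
Expenditure multiplier = 1/(1 − MPC) = 1/(1 − 0.68) = 1/0.32 = 3.125.
The tax multiplier is −c × k = −2.125, so ΔY = k × (−c·ΔT) = (+$386.92 billion) / 0.32 ≈ +$1,209 billion.

+$1,209 billion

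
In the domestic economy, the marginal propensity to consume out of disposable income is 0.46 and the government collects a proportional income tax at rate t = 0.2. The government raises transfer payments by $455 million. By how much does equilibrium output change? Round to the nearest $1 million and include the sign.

+$331 million

The transfer change shifts disposable income by +$455 million, so first-round consumption changes by c·ΔTR = 0.46 × (+$455 million) = +$209.3 million.
Expenditure multiplier = 1/(1 − c(1−t)) = 1/(1 − 0.46×0.8) = 1/0.632 ≈ 1.582.
The transfer multiplier is c × k ≈ 0.728, so ΔY = k × (c·ΔTR) = (+$209.3 million) / 0.632 ≈ +$331 million.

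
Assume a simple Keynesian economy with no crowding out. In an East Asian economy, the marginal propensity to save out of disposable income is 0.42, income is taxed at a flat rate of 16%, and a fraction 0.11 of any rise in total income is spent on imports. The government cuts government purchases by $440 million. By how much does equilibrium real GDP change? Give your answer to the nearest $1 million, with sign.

MPC = 1 − MPS = 1 − 0.42 = 0.58.
Spending multiplier = 1/(1 − c(1−t) + m) = 1/(1 − 0.58×0.84 + 0.11) = 1/0.6228 ≈ 1.606.
ΔY = k × ΔG = (−$440 million) / 0.6228 ≈ −$706 million.

−$706 million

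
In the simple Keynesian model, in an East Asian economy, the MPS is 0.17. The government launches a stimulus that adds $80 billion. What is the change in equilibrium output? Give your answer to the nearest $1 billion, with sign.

+$471 billion

MPC = 1 − MPS = 1 − 0.17 = 0.83.
Spending multiplier = 1/(1 − MPC) = 1/(1 − 0.83) = 1/0.17 ≈ 5.882.
ΔY = k × ΔG = (+$80 billion) / 0.17 ≈ +$471 billion.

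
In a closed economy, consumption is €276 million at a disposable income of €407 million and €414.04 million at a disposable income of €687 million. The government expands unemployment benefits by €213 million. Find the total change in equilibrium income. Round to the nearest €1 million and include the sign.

MPC = ΔC/ΔYd = (414.04 − 276)/(687 − 407) = 138.04/280 = 0.493.
The transfer change shifts disposable income by +€213 million, so first-round consumption changes by c·ΔTR = 0.493 × (+€213 million) = +€105.009 million.
Expenditure multiplier = 1/(1 − MPC) = 1/(1 − 0.493) = 1/0.507 ≈ 1.972.
The transfer multiplier is c × k ≈ 0.972, so ΔY = k × (c·ΔTR) = (+€105.009 million) / 0.507 ≈ +€207 million.

+€207 million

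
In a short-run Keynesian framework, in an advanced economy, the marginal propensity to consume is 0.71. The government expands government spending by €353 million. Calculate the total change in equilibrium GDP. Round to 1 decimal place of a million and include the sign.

Spending multiplier = 1/(1 − MPC) = 1/(1 − 0.71) = 1/0.29 ≈ 3.448.
ΔY = k × ΔG = (+€353 million) / 0.29 ≈ +€1,217.2 million.

+€1,217.2 million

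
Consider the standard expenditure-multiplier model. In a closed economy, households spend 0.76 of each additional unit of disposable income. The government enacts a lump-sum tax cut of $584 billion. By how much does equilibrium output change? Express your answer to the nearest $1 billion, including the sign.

+$1,849 billion

A lump-sum tax change of −$584 billion shifts disposable income by +$584 billion; first-round consumption changes by −c × ΔT = −0.76 × (−$584 billion) = +$443.84 billion.
Expenditure multiplier = 1/(1 − MPC) = 1/(1 − 0.76) = 1/0.24 ≈ 4.167.
The tax multiplier is −c × k ≈ −3.167, so ΔY = k × (−c·ΔT) = (+$443.84 billion) / 0.24 ≈ +$1,849 billion.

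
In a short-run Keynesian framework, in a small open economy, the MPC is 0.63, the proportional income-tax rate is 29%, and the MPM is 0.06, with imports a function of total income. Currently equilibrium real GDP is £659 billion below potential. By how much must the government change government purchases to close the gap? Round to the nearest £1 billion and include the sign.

+£404 billion

Spending multiplier = 1/(1 − c(1−t) + m) = 1/(1 − 0.63×0.71 + 0.06) = 1/0.6127 ≈ 1.632.
Need ΔY = +£659 billion, so ΔG = ΔY/k = (+£659 billion) × 0.6127 ≈ +£404 billion.
The government should increase government purchases by £404 billion.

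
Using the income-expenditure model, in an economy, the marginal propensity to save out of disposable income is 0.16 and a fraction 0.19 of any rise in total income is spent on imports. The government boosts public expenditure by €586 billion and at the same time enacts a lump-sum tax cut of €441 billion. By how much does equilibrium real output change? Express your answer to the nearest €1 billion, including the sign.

MPC = 1 − MPS = 1 − 0.16 = 0.84.
Expenditure multiplier = 1/(1 − c + m) = 1/(1 − 0.84 + 0.19) = 1/0.35 ≈ 2.857.
ΔG contributes k·ΔG = (+€586 billion) / 0.35 ≈ +€1,674.3 billion.
ΔT of −€441 billion changes first-round spending by −c·ΔT = +€370.44 billion, contributing k·(−c·ΔT) = (+€370.44 billion) / 0.35 = +€1,058.4 billion.
Net ΔY = k(ΔG − c·ΔT) = (+€956.44 billion) / 0.35 ≈ +€2,733 billion.

+€2,733 billion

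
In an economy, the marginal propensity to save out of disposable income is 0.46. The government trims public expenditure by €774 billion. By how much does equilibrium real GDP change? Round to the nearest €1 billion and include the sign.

MPC = 1 − MPS = 1 − 0.46 = 0.54.
Government-spending multiplier = 1/(1 − MPC) = 1/(1 − 0.54) = 1/0.46 ≈ 2.174.
ΔY = k × ΔG = (−€774 billion) / 0.46 ≈ −€1,683 billion.

−€1,683 billion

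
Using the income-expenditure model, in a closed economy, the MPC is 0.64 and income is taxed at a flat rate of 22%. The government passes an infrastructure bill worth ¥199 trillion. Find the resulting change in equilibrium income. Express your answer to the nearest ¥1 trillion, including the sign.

+¥397 trillion

Spending multiplier = 1/(1 − c(1−t)) = 1/(1 − 0.64×0.78) = 1/0.5008 ≈ 1.997.
ΔY = k × ΔG = (+¥199 trillion) / 0.5008 ≈ +¥397 trillion.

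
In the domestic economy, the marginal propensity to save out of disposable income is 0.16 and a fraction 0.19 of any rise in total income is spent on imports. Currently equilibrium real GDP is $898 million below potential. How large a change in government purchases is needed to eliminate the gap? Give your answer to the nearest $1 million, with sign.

+$314 million

MPC = 1 − MPS = 1 − 0.16 = 0.84.
Spending multiplier = 1/(1 − c + m) = 1/(1 − 0.84 + 0.19) = 1/0.35 ≈ 2.857.
Need ΔY = +$898 million, so ΔG = ΔY/k = (+$898 million) × 0.35 ≈ +$314 million.
The government should increase government purchases by $314 million.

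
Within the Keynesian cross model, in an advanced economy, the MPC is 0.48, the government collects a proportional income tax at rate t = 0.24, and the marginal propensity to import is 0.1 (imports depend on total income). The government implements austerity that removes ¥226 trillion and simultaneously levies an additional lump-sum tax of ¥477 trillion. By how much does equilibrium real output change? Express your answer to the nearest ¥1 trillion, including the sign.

Expenditure multiplier = 1/(1 − c(1−t) + m) = 1/(1 − 0.48×0.76 + 0.1) = 1/0.7352 ≈ 1.36.
ΔG contributes k·ΔG = (−¥226 trillion) / 0.7352 ≈ −¥307.4 trillion.
ΔT of +¥477 trillion changes first-round spending by −c·ΔT = −¥228.96 trillion, contributing k·(−c·ΔT) = (−¥228.96 trillion) / 0.7352 ≈ −¥311.4 trillion.
Net ΔY = k(ΔG − c·ΔT) = (−¥454.96 trillion) / 0.7352 ≈ −¥619 trillion.

−¥619 trillion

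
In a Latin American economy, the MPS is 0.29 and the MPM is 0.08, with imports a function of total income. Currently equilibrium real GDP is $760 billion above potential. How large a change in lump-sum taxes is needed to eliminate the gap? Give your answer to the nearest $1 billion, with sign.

+$396 billion

MPC = 1 − MPS = 1 − 0.29 = 0.71.
Spending multiplier = 1/(1 − c + m) = 1/(1 − 0.71 + 0.08) = 1/0.37 ≈ 2.703.
Tax multiplier = −c·k = −0.71/0.37 ≈ −1.919. Need ΔY = −$760 billion, so ΔT = ΔY/(−c·k) = −(−$760 billion) × 0.37 / 0.71 ≈ +$396 billion.
The government should raise lump-sum taxes by $396 billion.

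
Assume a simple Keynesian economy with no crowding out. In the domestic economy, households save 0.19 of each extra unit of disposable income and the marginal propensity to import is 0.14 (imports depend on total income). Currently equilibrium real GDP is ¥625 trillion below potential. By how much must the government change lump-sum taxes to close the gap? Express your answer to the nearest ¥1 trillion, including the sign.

MPC = 1 − MPS = 1 − 0.19 = 0.81.
Spending multiplier = 1/(1 − c + m) = 1/(1 − 0.81 + 0.14) = 1/0.33 ≈ 3.03.
Tax multiplier = −c·k = −0.81/0.33 ≈ −2.455. Need ΔY = +¥625 trillion, so ΔT = ΔY/(−c·k) = −(+¥625 trillion) × 0.33 / 0.81 ≈ −¥255 trillion.
The government should cut lump-sum taxes by ¥255 trillion.

−¥255 trillion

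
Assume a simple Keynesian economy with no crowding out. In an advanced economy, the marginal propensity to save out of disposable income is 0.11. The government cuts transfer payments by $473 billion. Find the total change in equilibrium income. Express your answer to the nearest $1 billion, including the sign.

MPC = 1 − MPS = 1 − 0.11 = 0.89.
The transfer change shifts disposable income by −$473 billion, so first-round consumption changes by c·ΔTR = 0.89 × (−$473 billion) = −$420.97 billion.
Expenditure multiplier = 1/(1 − MPC) = 1/(1 − 0.89) = 1/0.11 ≈ 9.091.
The transfer multiplier is c × k ≈ 8.091, so ΔY = k × (c·ΔTR) = (−$420.97 billion) / 0.11 = −$3,827 billion.

−$3,827 billion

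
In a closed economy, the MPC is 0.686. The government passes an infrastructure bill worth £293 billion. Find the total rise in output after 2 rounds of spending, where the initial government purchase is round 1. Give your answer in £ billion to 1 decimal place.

Round 1 adds ΔG = £293 billion; each later round is MPC = 0.686 times the previous.
After 2 rounds: 293 + 200.998 = ΔG·(1 − c^2)/(1 − c) = 293 × (1 − 0.470596)/0.314 ≈ £494 billion.

£494.0 billion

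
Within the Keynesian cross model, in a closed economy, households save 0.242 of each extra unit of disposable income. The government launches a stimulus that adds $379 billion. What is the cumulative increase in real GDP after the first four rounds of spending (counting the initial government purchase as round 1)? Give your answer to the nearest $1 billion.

$1,049 billion

MPC = 1 − MPS = 1 − 0.242 = 0.758.
Round 1 adds ΔG = $379 billion; each later round is MPC = 0.758 times the previous.
After 4 rounds: 379 + 287.282 + 217.759756 + 165.061895048 = ΔG·(1 − c^4)/(1 − c) = 379 × (1 − 0.330123790096)/0.242 ≈ $1,049 billion.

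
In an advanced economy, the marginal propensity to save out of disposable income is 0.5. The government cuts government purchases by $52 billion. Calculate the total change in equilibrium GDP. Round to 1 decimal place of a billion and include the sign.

−$104.0 billion

MPC = 1 − MPS = 1 − 0.5 = 0.5.
Expenditure multiplier = 1/(1 − MPC) = 1/(1 − 0.5) = 1/0.5 = 2.
ΔY = k × ΔG = (−$52 billion) / 0.5 = −$104 billion.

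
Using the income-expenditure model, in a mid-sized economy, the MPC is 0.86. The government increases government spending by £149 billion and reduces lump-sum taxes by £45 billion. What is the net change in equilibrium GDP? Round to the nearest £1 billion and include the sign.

Expenditure multiplier = 1/(1 − MPC) = 1/(1 − 0.86) = 1/0.14 ≈ 7.143.
ΔG contributes k·ΔG = (+£149 billion) / 0.14 ≈ +£1,064.3 billion.
ΔT of −£45 billion changes first-round spending by −c·ΔT = +£38.7 billion, contributing k·(−c·ΔT) = (+£38.7 billion) / 0.14 ≈ +£276.4 billion.
Net ΔY = k(ΔG − c·ΔT) = (+£187.7 billion) / 0.14 ≈ +£1,341 billion.

+£1,341 billion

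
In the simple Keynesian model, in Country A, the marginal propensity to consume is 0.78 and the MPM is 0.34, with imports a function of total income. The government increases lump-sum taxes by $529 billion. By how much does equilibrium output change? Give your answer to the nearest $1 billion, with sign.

−$737 billion

A lump-sum tax change of +$529 billion shifts disposable income by −$529 billion; first-round consumption changes by −c × ΔT = −0.78 × (+$529 billion) = −$412.62 billion.
Expenditure multiplier = 1/(1 − c + m) = 1/(1 − 0.78 + 0.34) = 1/0.56 ≈ 1.786.
The tax multiplier is −c × k ≈ −1.393, so ΔY = k × (−c·ΔT) = (−$412.62 billion) / 0.56 ≈ −$737 billion.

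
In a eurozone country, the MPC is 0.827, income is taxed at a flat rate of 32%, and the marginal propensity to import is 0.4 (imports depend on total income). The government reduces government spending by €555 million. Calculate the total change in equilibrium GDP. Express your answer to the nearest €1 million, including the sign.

Government-spending multiplier = 1/(1 − c(1−t) + m) = 1/(1 − 0.827×0.68 + 0.4) = 1/0.83764 ≈ 1.194.
ΔY = k × ΔG = (−€555 million) / 0.83764 ≈ −€663 million.

−€663 million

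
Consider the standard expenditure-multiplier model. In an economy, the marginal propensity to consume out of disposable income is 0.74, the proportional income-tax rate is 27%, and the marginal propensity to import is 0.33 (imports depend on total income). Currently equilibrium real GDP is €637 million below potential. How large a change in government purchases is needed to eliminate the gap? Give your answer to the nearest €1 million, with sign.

Spending multiplier = 1/(1 − c(1−t) + m) = 1/(1 − 0.74×0.73 + 0.33) = 1/0.7898 ≈ 1.266.
Need ΔY = +€637 million, so ΔG = ΔY/k = (+€637 million) × 0.7898 ≈ +€503 million.
The government should increase government purchases by €503 million.

+€503 million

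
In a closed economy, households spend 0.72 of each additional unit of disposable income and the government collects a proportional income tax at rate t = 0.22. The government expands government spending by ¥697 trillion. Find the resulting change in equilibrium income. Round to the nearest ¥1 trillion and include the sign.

+¥1,590 trillion

Expenditure multiplier = 1/(1 − c(1−t)) = 1/(1 − 0.72×0.78) = 1/0.4384 ≈ 2.281.
ΔY = k × ΔG = (+¥697 trillion) / 0.4384 ≈ +¥1,590 trillion.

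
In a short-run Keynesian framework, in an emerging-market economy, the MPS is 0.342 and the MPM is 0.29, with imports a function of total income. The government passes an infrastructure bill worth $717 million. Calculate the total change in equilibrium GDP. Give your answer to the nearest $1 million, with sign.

+$1,134 million

MPC = 1 − MPS = 1 − 0.342 = 0.658.
Spending multiplier = 1/(1 − c + m) = 1/(1 − 0.658 + 0.29) = 1/0.632 ≈ 1.582.
ΔY = k × ΔG = (+$717 million) / 0.632 ≈ +$1,134 million.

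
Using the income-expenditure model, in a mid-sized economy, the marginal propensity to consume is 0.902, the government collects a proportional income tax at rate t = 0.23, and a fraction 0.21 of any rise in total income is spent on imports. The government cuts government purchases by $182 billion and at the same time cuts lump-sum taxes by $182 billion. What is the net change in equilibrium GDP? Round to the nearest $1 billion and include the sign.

−$35 billion

Expenditure multiplier = 1/(1 − c(1−t) + m) = 1/(1 − 0.902×0.77 + 0.21) = 1/0.51546 ≈ 1.94.
ΔG contributes k·ΔG = (−$182 billion) / 0.51546 ≈ −$353.1 billion.
ΔT of −$182 billion changes first-round spending by −c·ΔT = +$164.164 billion, contributing k·(−c·ΔT) = (+$164.164 billion) / 0.51546 ≈ +$318.5 billion.
Net ΔY = k(ΔG − c·ΔT) = (−$17.836 billion) / 0.51546 ≈ −$35 billion.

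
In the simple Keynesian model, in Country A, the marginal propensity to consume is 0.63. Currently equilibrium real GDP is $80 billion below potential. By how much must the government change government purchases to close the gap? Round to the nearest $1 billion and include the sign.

+$30 billion

Spending multiplier = 1/(1 − MPC) = 1/(1 − 0.63) = 1/0.37 ≈ 2.703.
Need ΔY = +$80 billion, so ΔG = ΔY/k = (+$80 billion) × 0.37 ≈ +$30 billion.
The government should increase government purchases by $30 billion.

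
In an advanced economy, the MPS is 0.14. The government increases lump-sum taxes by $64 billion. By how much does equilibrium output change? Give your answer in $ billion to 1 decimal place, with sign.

MPC = 1 − MPS = 1 − 0.14 = 0.86.
A lump-sum tax change of +$64 billion shifts disposable income by −$64 billion; first-round consumption changes by −c × ΔT = −0.86 × (+$64 billion) = −$55.04 billion.
Expenditure multiplier = 1/(1 − MPC) = 1/(1 − 0.86) = 1/0.14 ≈ 7.143.
The tax multiplier is −c × k ≈ −6.143, so ΔY = k × (−c·ΔT) = (−$55.04 billion) / 0.14 ≈ −$393.1 billion.

−$393.1 billion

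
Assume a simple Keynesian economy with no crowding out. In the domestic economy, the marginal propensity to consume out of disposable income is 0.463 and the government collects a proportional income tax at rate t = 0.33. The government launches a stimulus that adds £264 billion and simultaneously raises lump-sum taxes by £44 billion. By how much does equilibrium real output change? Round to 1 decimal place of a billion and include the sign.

Expenditure multiplier = 1/(1 − c(1−t)) = 1/(1 − 0.463×0.67) = 1/0.68979 ≈ 1.45.
ΔG contributes k·ΔG = (+£264 billion) / 0.68979 ≈ +£382.7 billion.
ΔT of +£44 billion changes first-round spending by −c·ΔT = −£20.372 billion, contributing k·(−c·ΔT) = (−£20.372 billion) / 0.68979 ≈ −£29.5 billion.
Net ΔY = k(ΔG − c·ΔT) = (+£243.628 billion) / 0.68979 ≈ +£353.2 billion.

+£353.2 billion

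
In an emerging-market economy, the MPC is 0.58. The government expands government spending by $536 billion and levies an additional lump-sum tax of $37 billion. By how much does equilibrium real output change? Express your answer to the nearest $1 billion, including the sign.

+$1,225 billion

Expenditure multiplier = 1/(1 − MPC) = 1/(1 − 0.58) = 1/0.42 ≈ 2.381.
ΔG contributes k·ΔG = (+$536 billion) / 0.42 ≈ +$1,276.2 billion.
ΔT of +$37 billion changes first-round spending by −c·ΔT = −$21.46 billion, contributing k·(−c·ΔT) = (−$21.46 billion) / 0.42 ≈ −$51.1 billion.
Net ΔY = k(ΔG − c·ΔT) = (+$514.54 billion) / 0.42 ≈ +$1,225 billion.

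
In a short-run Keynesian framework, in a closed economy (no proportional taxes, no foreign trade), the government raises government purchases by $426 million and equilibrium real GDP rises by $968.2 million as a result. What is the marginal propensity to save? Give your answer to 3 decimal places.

0.440

Implied spending multiplier k = ΔY/ΔG = 968.2/426 ≈ 2.2728.
Since k = 1/(1 − MPC), MPC = 1 − 1/k = 1 − ΔG/ΔY = 1 − 426/968.2 ≈ 0.560.
MPS = 1 − MPC = 0.440.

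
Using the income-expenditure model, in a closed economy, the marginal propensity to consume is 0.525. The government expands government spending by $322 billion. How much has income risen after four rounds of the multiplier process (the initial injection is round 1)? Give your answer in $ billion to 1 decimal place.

Round 1 adds ΔG = $322 billion; each later round is MPC = 0.525 times the previous.
After 4 rounds: 322 + 169.05 + 88.75125 + 46.59440625 = ΔG·(1 − c^4)/(1 − c) = 322 × (1 − 0.075969140625)/0.475 ≈ $626.4 billion.

$626.4 billion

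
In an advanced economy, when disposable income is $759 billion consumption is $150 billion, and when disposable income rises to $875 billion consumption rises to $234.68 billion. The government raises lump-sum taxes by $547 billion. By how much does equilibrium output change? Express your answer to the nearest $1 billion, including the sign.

MPC = ΔC/ΔYd = (234.68 − 150)/(875 − 759) = 84.68/116 = 0.73.
A lump-sum tax change of +$547 billion shifts disposable income by −$547 billion; first-round consumption changes by −c × ΔT = −0.73 × (+$547 billion) = −$399.31 billion.
Expenditure multiplier = 1/(1 − MPC) = 1/(1 − 0.73) = 1/0.27 ≈ 3.704.
The tax multiplier is −c × k ≈ −2.704, so ΔY = k × (−c·ΔT) = (−$399.31 billion) / 0.27 ≈ −$1,479 billion.

−$1,479 billion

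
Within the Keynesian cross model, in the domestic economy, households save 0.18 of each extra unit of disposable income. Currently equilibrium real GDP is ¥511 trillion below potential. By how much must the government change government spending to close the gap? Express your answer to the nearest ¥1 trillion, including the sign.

+¥92 trillion

MPC = 1 − MPS = 1 − 0.18 = 0.82.
Spending multiplier = 1/(1 − MPC) = 1/(1 − 0.82) = 1/0.18 ≈ 5.556.
Need ΔY = +¥511 trillion, so ΔG = ΔY/k = (+¥511 trillion) × 0.18 ≈ +¥92 trillion.
The government should increase government spending by ¥92 trillion.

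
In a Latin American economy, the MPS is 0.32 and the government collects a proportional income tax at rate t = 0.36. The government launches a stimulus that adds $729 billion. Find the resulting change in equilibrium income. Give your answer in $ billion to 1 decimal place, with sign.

MPC = 1 − MPS = 1 − 0.32 = 0.68.
Spending multiplier = 1/(1 − c(1−t)) = 1/(1 − 0.68×0.64) = 1/0.5648 ≈ 1.771.
ΔY = k × ΔG = (+$729 billion) / 0.5648 ≈ +$1,290.7 billion.

+$1,290.7 billion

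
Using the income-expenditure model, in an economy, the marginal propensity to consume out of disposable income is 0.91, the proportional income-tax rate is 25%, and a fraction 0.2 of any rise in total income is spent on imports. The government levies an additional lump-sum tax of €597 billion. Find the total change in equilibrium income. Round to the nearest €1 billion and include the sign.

−€1,050 billion

A lump-sum tax change of +€597 billion shifts disposable income by −€597 billion; first-round consumption changes by −c × ΔT = −0.91 × (+€597 billion) = −€543.27 billion.
Expenditure multiplier = 1/(1 − c(1−t) + m) = 1/(1 − 0.91×0.75 + 0.2) = 1/0.5175 ≈ 1.932.
The tax multiplier is −c × k ≈ −1.758, so ΔY = k × (−c·ΔT) = (−€543.27 billion) / 0.5175 ≈ −€1,050 billion.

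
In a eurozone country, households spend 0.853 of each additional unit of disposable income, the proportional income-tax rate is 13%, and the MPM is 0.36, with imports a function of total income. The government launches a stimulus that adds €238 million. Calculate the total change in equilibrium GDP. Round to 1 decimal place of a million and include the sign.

Government-spending multiplier = 1/(1 − c(1−t) + m) = 1/(1 − 0.853×0.87 + 0.36) = 1/0.61789 ≈ 1.618.
ΔY = k × ΔG = (+€238 million) / 0.61789 ≈ +€385.2 million.

+€385.2 million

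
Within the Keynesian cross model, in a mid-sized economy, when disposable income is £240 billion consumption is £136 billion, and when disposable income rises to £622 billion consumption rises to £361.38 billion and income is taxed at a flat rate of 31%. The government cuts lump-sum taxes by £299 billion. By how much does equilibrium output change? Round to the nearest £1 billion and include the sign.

MPC = ΔC/ΔYd = (361.38 − 136)/(622 − 240) = 225.38/382 = 0.59.
A lump-sum tax change of −£299 billion shifts disposable income by +£299 billion; first-round consumption changes by −c × ΔT = −0.59 × (−£299 billion) = +£176.41 billion.
Expenditure multiplier = 1/(1 − c(1−t)) = 1/(1 − 0.59×0.69) = 1/0.5929 ≈ 1.687.
The tax multiplier is −c × k ≈ −0.995, so ΔY = k × (−c·ΔT) = (+£176.41 billion) / 0.5929 ≈ +£298 billion.

+£298 billion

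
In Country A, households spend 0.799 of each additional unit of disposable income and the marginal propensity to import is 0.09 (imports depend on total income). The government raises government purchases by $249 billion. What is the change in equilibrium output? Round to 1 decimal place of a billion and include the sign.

+$855.7 billion

Government-spending multiplier = 1/(1 − c + m) = 1/(1 − 0.799 + 0.09) = 1/0.291 ≈ 3.436.
ΔY = k × ΔG = (+$249 billion) / 0.291 ≈ +$855.7 billion.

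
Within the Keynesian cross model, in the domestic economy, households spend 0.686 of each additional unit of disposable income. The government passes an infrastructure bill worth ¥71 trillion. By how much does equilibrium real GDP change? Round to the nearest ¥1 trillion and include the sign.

+¥226 trillion

Spending multiplier = 1/(1 − MPC) = 1/(1 − 0.686) = 1/0.314 ≈ 3.185.
ΔY = k × ΔG = (+¥71 trillion) / 0.314 ≈ +¥226 trillion.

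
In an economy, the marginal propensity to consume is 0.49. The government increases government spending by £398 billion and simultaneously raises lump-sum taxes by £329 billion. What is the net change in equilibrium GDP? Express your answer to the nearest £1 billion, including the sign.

Expenditure multiplier = 1/(1 − MPC) = 1/(1 − 0.49) = 1/0.51 ≈ 1.961.
ΔG contributes k·ΔG = (+£398 billion) / 0.51 ≈ +£780.4 billion.
ΔT of +£329 billion changes first-round spending by −c·ΔT = −£161.21 billion, contributing k·(−c·ΔT) = (−£161.21 billion) / 0.51 ≈ −£316.1 billion.
Net ΔY = k(ΔG − c·ΔT) = (+£236.79 billion) / 0.51 ≈ +£464 billion.

+£464 billion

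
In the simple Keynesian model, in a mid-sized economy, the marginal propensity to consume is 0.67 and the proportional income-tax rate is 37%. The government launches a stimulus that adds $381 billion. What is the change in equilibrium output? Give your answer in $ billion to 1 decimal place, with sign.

+$659.3 billion

Government-spending multiplier = 1/(1 − c(1−t)) = 1/(1 − 0.67×0.63) = 1/0.5779 ≈ 1.73.
ΔY = k × ΔG = (+$381 billion) / 0.5779 ≈ +$659.3 billion.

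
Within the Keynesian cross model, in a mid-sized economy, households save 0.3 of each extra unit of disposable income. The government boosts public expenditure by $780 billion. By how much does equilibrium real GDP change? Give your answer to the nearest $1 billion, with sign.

+$2,600 billion

MPC = 1 − MPS = 1 − 0.3 = 0.7.
Spending multiplier = 1/(1 − MPC) = 1/(1 − 0.7) = 1/0.3 ≈ 3.333.
ΔY = k × ΔG = (+$780 billion) / 0.3 = +$2,600 billion.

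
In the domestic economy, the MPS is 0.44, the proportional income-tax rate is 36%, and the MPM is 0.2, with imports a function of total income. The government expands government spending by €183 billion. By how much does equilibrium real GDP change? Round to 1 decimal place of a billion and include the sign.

+€217.4 billion

MPC = 1 − MPS = 1 − 0.44 = 0.56.
Spending multiplier = 1/(1 − c(1−t) + m) = 1/(1 − 0.56×0.64 + 0.2) = 1/0.8416 ≈ 1.188.
ΔY = k × ΔG = (+€183 billion) / 0.8416 ≈ +€217.4 billion.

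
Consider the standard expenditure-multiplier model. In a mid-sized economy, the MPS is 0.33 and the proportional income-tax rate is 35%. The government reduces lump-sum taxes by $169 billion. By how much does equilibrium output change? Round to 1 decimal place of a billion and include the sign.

MPC = 1 − MPS = 1 − 0.33 = 0.67.
A lump-sum tax change of −$169 billion shifts disposable income by +$169 billion; first-round consumption changes by −c × ΔT = −0.67 × (−$169 billion) = +$113.23 billion.
Expenditure multiplier = 1/(1 − c(1−t)) = 1/(1 − 0.67×0.65) = 1/0.5645 ≈ 1.771.
The tax multiplier is −c × k ≈ −1.187, so ΔY = k × (−c·ΔT) = (+$113.23 billion) / 0.5645 ≈ +$200.6 billion.

+$200.6 billion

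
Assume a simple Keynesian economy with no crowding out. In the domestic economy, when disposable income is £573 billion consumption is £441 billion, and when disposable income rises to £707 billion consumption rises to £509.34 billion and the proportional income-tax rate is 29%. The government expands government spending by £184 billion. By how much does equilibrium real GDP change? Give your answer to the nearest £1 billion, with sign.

MPC = ΔC/ΔYd = (509.34 − 441)/(707 − 573) = 68.34/134 = 0.51.
Spending multiplier = 1/(1 − c(1−t)) = 1/(1 − 0.51×0.71) = 1/0.6379 ≈ 1.568.
ΔY = k × ΔG = (+£184 billion) / 0.6379 ≈ +£288 billion.

+£288 billion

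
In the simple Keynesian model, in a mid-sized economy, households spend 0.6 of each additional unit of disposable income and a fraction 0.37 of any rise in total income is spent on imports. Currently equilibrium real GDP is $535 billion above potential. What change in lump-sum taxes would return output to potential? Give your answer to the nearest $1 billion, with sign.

+$687 billion

Spending multiplier = 1/(1 − c + m) = 1/(1 − 0.6 + 0.37) = 1/0.77 ≈ 1.299.
Tax multiplier = −c·k = −0.6/0.77 ≈ −0.779. Need ΔY = −$535 billion, so ΔT = ΔY/(−c·k) = −(−$535 billion) × 0.77 / 0.6 ≈ +$687 billion.
The government should raise lump-sum taxes by $687 billion.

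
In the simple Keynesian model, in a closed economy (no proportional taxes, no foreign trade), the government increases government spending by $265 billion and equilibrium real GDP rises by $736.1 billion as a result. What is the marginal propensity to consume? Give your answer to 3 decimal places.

0.640

Implied spending multiplier k = ΔY/ΔG = 736.1/265 ≈ 2.7777.
Since k = 1/(1 − MPC), MPC = 1 − 1/k = 1 − ΔG/ΔY = 1 − 265/736.1 ≈ 0.640.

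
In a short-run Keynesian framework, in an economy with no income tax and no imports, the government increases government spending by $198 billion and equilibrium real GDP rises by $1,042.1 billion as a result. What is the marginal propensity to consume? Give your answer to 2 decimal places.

Implied spending multiplier k = ΔY/ΔG = 1,042.1/198 ≈ 5.2631.
Since k = 1/(1 − MPC), MPC = 1 − 1/k = 1 − ΔG/ΔY = 1 − 198/1,042.1 ≈ 0.81.

0.81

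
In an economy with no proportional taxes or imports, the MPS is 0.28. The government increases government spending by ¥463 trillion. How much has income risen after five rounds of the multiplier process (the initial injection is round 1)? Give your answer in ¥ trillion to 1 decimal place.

MPC = 1 − MPS = 1 − 0.28 = 0.72.
Round 1 adds ΔG = ¥463 trillion; each later round is MPC = 0.72 times the previous.
After 5 rounds: 463 + 333.36 + 240.0192 + 172.813824 + 124.42595328 = ΔG·(1 − c^5)/(1 − c) = 463 × (1 − 0.1934917632)/0.28 ≈ ¥1,333.6 trillion.

¥1,333.6 trillion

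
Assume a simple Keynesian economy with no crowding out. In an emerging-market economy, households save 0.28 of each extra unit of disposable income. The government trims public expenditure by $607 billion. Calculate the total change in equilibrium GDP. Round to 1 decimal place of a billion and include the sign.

MPC = 1 − MPS = 1 − 0.28 = 0.72.
Government-spending multiplier = 1/(1 − MPC) = 1/(1 − 0.72) = 1/0.28 ≈ 3.571.
ΔY = k × ΔG = (−$607 billion) / 0.28 ≈ −$2,167.9 billion.

−$2,167.9 billion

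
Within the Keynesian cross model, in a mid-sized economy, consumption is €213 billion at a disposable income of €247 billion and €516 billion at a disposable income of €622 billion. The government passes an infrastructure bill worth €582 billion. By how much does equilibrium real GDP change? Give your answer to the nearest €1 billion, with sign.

MPC = ΔC/ΔYd = (516 − 213)/(622 − 247) = 303/375 = 0.808.
Spending multiplier = 1/(1 − MPC) = 1/(1 − 0.808) = 1/0.192 ≈ 5.208.
ΔY = k × ΔG = (+€582 billion) / 0.192 ≈ +€3,031 billion.

+€3,031 billion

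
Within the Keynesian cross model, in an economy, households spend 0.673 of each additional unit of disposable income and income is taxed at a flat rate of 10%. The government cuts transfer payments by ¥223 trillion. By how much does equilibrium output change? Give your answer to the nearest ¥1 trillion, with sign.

−¥381 trillion

The transfer change shifts disposable income by −¥223 trillion, so first-round consumption changes by c·ΔTR = 0.673 × (−¥223 trillion) = −¥150.079 trillion.
Expenditure multiplier = 1/(1 − c(1−t)) = 1/(1 − 0.673×0.9) = 1/0.3943 ≈ 2.536.
The transfer multiplier is c × k ≈ 1.707, so ΔY = k × (c·ΔTR) = (−¥150.079 trillion) / 0.3943 ≈ −¥381 trillion.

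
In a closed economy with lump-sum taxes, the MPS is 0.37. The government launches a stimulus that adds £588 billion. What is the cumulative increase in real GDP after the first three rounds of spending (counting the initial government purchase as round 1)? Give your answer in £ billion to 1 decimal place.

MPC = 1 − MPS = 1 − 0.37 = 0.63.
Round 1 adds ΔG = £588 billion; each later round is MPC = 0.63 times the previous.
After 3 rounds: 588 + 370.44 + 233.3772 = ΔG·(1 − c^3)/(1 − c) = 588 × (1 − 0.250047)/0.37 ≈ £1,191.8 billion.

£1,191.8 billion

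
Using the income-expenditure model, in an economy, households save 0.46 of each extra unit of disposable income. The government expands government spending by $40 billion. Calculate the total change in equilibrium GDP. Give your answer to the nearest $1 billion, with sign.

+$87 billion

MPC = 1 − MPS = 1 − 0.46 = 0.54.
Expenditure multiplier = 1/(1 − MPC) = 1/(1 − 0.54) = 1/0.46 ≈ 2.174.
ΔY = k × ΔG = (+$40 billion) / 0.46 ≈ +$87 billion.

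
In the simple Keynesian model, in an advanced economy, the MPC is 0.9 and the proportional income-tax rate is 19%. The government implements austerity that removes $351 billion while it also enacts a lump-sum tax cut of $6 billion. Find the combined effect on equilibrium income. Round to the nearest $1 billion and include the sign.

Expenditure multiplier = 1/(1 − c(1−t)) = 1/(1 − 0.9×0.81) = 1/0.271 ≈ 3.69.
ΔG contributes k·ΔG = (−$351 billion) / 0.271 ≈ −$1,295.2 billion.
ΔT of −$6 billion changes first-round spending by −c·ΔT = +$5.4 billion, contributing k·(−c·ΔT) = (+$5.4 billion) / 0.271 ≈ +$19.9 billion.
Net ΔY = k(ΔG − c·ΔT) = (−$345.6 billion) / 0.271 ≈ −$1,275 billion.

−$1,275 billion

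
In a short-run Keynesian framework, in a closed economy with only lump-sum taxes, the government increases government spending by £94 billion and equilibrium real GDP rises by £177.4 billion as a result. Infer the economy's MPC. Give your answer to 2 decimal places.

0.47

Implied spending multiplier k = ΔY/ΔG = 177.4/94 ≈ 1.8872.
Since k = 1/(1 − MPC), MPC = 1 − 1/k = 1 − ΔG/ΔY = 1 − 94/177.4 ≈ 0.47.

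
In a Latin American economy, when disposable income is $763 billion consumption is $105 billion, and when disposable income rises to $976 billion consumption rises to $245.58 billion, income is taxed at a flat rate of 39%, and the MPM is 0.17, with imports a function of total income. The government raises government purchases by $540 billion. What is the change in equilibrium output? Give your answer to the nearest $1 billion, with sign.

MPC = ΔC/ΔYd = (245.58 − 105)/(976 − 763) = 140.58/213 = 0.66.
Spending multiplier = 1/(1 − c(1−t) + m) = 1/(1 − 0.66×0.61 + 0.17) = 1/0.7674 ≈ 1.303.
ΔY = k × ΔG = (+$540 billion) / 0.7674 ≈ +$704 billion.

+$704 billion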